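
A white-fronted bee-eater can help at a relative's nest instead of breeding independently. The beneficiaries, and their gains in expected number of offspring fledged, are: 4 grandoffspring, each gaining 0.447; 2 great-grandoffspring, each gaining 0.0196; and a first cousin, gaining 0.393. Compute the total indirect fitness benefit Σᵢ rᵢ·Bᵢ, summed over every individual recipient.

0.501025

r to a grandoffspring = 0.25 (two parent–offspring links: r = (1/2)^2 = 1/4).
r to a great-grandoffspring = 1/8 (three parent–offspring links: r = (1/2)^3 = 1/8).
r to a first cousin = 1/8 (first cousins share one grandparent pair — two paths of length 4: r = 2·(1/2)^4 = 1/8).
Summing one r·B term per recipient: 4·0.25·0.447 + 2·0.125·0.0196 + 1·0.125·0.393 = 0.501025.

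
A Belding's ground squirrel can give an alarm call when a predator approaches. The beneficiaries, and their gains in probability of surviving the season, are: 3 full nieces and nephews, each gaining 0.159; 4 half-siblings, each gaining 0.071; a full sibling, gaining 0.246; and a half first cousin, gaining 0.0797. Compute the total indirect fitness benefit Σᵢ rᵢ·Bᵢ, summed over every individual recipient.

r to a full niece or nephew = 1/4 (full aunt/uncle↔niece/nephew: two paths of length 3 through the shared grandparent pair: r = 2·(1/2)^3 = 1/4).
r to a half-sibling = 0.25 (half-sibs share one parent — one path of length 2: r = (1/2)^2 = 1/4).
r to a full sibling = 0.5 (full sibs share both parents — two paths of length 2: r = 2·(1/2)^2 = 1/2).
r to a half first cousin = 0.0625 (half first cousins share one grandparent — one path of length 4: r = (1/2)^4 = 1/16).
Summing one r·B term per recipient: 3·0.25·0.159 + 4·0.25·0.071 + 1·0.5·0.246 + 1·0.0625·0.0797 = 0.31823125.

0.31823125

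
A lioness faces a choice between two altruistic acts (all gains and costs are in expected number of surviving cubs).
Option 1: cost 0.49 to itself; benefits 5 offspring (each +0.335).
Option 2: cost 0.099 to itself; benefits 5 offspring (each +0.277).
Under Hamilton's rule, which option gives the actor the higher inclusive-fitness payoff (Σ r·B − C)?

Option 1: r to an offspring = 0.5.
Option 1: Σ r·B − C = (5·0.5·0.335) − 0.49 = 0.3475.
Option 2: r to an offspring = 0.5.
Option 2: Σ r·B − C = (5·0.5·0.277) − 0.099 = 0.5935.
Option 2 has the higher net inclusive-fitness payoff.

Option 2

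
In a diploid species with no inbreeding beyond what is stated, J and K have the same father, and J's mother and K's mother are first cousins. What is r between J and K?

Relatedness sums over independent paths through distinct common ancestors.
J and K are related in two ways: half-sibs through their shared father (r = 1/4) and second cousins through their mothers (r = 1/32).
r = 1/4 + 1/32 = 9/32 = 0.28125.

0.28125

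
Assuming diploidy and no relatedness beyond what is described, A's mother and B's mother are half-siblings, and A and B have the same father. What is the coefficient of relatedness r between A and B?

0.3125

With two independent routes of shared ancestry, r is the sum of the two contributions.
A and B are related in two ways: half first cousins through their mothers (r = 1/16) and half-sibs through their shared father (r = 1/4).
r = 1/16 + 1/4 = 0.3125.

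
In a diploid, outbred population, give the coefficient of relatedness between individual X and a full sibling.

Each parent–offspring link contributes a factor of 1/2, and independent paths through distinct common ancestors add.
Full sibs share both parents — two paths of length 2: r = 2·(1/2)^2 = 1/2.

0.5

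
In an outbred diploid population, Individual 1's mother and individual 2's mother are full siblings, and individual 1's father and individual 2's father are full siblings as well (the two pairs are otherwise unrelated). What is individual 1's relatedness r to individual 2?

0.25

Relatedness sums over independent paths through distinct common ancestors.
Individual 1 and individual 2 are related in two ways: first cousins through their mothers (r = 1/8) and first cousins through their fathers (r = 1/8) — i.e. double first cousins.
r = 1/8 + 1/8 = 0.25.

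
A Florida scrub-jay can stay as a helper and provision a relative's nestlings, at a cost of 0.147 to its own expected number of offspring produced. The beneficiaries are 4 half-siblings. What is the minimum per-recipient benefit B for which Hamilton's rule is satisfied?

0.147

r to a half-sibling = 0.25 (half-sibs share one parent — one path of length 2: r = (1/2)^2 = 1/4).
Hamilton's rule with n recipients of equal r: n·r·B > C, so B > C/(n·r) = 0.147/(4·0.25) = 0.147.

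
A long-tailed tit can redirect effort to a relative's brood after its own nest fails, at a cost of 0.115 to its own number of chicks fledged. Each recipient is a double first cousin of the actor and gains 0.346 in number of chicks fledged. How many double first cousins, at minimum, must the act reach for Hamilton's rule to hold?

2

r to a double first cousin = 1/4 (double first cousins share both grandparent pairs — four paths of length 4: r = 4·(1/2)^4 = 1/4).
Hamilton's rule: n·r·B > C  ⇒  n > C/(r·B) = 0.115/(0.25·0.346) = 1.329.
The smallest integer exceeding 1.329 is 2.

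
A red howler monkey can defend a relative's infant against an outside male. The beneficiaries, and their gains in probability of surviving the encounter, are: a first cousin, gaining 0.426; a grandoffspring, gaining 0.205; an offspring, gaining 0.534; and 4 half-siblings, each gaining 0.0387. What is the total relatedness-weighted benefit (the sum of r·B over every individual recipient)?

0.4102

r to a first cousin = 0.125 (first cousins share one grandparent pair — two paths of length 4: r = 2·(1/2)^4 = 1/8).
r to a grandoffspring = 1/4 (two parent–offspring links: r = (1/2)^2 = 1/4).
r to an offspring = 1/2 (one parent–offspring link: r = (1/2)^1 = 1/2).
r to a half-sibling = 0.25 (half-sibs share one parent — one path of length 2: r = (1/2)^2 = 1/4).
Summing one r·B term per recipient: 1·0.125·0.426 + 1·0.25·0.205 + 1·0.5·0.534 + 4·0.25·0.0387 = 0.4102.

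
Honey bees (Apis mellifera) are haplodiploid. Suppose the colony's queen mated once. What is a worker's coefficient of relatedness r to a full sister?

Haplodiploid full sisters inherit their father's entire haploid genome identically (contributing 1/2) and on average half of their mother's contribution (1/2 · 1/2 = 1/4); r = 1/2 + 1/4 = 3/4.

0.75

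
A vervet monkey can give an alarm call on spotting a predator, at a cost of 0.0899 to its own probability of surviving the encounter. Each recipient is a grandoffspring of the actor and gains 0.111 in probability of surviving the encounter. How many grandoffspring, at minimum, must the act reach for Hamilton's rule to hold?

4

r to a grandoffspring = 1/4 (two parent–offspring links: r = (1/2)^2 = 1/4).
Hamilton's rule: n·r·B > C  ⇒  n > C/(r·B) = 0.0899/(0.25·0.111) = 3.24.
The smallest integer exceeding 3.24 is 4.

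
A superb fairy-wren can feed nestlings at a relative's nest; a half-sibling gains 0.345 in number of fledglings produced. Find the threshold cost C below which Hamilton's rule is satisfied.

r to a half-sibling = 1/4 (half-sibs share one parent — one path of length 2: r = (1/2)^2 = 1/4).
Hamilton's rule: n·r·B > C, so the trait is favored while C < n·r·B = 1·0.25·0.345 = 0.08625.

0.08625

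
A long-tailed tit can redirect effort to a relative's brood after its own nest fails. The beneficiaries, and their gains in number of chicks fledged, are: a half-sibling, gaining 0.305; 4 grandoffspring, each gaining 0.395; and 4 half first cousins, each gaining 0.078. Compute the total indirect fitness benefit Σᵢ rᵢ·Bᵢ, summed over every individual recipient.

r to a half-sibling = 0.25 (half-sibs share one parent — one path of length 2: r = (1/2)^2 = 1/4).
r to a grandoffspring = 0.25 (two parent–offspring links: r = (1/2)^2 = 1/4).
r to a half first cousin = 0.0625 (half first cousins share one grandparent — one path of length 4: r = (1/2)^4 = 1/16).
Summing one r·B term per recipient: 1·0.25·0.305 + 4·0.25·0.395 + 4·0.0625·0.078 = 0.49075.

0.49075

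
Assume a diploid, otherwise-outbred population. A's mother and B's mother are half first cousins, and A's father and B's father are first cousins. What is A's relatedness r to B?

0.046875

Wright's path rule: contributions from independent ancestry routes add.
A and B are related in two ways: half second cousins through their mothers (r = 1/64) and second cousins through their fathers (r = 1/32).
r = 1/64 + 1/32 = 0.046875.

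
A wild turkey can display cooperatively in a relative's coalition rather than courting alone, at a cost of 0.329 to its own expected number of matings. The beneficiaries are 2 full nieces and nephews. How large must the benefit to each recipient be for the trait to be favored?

0.658

r to a full niece or nephew = 1/4 (full aunt/uncle↔niece/nephew: two paths of length 3 through the shared grandparent pair: r = 2·(1/2)^3 = 1/4).
Hamilton's rule with n recipients of equal r: n·r·B > C, so B > C/(n·r) = 0.329/(2·0.25) = 0.658.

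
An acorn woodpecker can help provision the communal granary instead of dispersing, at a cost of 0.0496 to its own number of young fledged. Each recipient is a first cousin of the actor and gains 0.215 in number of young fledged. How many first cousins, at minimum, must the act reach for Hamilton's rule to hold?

r to a first cousin = 1/8 (first cousins share one grandparent pair — two paths of length 4: r = 2·(1/2)^4 = 1/8).
Hamilton's rule: n·r·B > C  ⇒  n > C/(r·B) = 0.0496/(0.125·0.215) = 1.846.
The smallest integer exceeding 1.846 is 2.

2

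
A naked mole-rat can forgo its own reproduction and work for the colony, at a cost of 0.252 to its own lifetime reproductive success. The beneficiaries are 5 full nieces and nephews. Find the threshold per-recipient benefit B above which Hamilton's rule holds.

0.2016

r to a full niece or nephew = 0.25 (full aunt/uncle↔niece/nephew: two paths of length 3 through the shared grandparent pair: r = 2·(1/2)^3 = 1/4).
Hamilton's rule with n recipients of equal r: n·r·B > C, so B > C/(n·r) = 0.252/(5·0.25) = 0.2016.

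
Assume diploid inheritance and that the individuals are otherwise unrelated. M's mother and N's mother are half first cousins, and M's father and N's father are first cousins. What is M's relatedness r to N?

0.046875

Wright's path rule: contributions from independent ancestry routes add.
M and N are related in two ways: half second cousins through their mothers (r = 1/64) and second cousins through their fathers (r = 1/32).
r = 1/64 + 1/32 = 3/64 = 0.046875.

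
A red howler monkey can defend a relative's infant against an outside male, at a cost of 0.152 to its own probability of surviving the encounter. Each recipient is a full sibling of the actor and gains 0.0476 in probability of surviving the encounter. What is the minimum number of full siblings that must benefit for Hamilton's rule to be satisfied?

r to a full sibling = 0.5 (full sibs share both parents — two paths of length 2: r = 2·(1/2)^2 = 1/2).
Hamilton's rule: n·r·B > C  ⇒  n > C/(r·B) = 0.152/(0.5·0.0476) = 6.387.
The smallest integer exceeding 6.387 is 7.

7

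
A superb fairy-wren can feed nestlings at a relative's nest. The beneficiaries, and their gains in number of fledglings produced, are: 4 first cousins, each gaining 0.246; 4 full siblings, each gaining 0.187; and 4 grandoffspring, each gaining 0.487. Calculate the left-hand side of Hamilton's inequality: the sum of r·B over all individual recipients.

r to a first cousin = 1/8 (first cousins share one grandparent pair — two paths of length 4: r = 2·(1/2)^4 = 1/8).
r to a full sibling = 0.5 (full sibs share both parents — two paths of length 2: r = 2·(1/2)^2 = 1/2).
r to a grandoffspring = 0.25 (two parent–offspring links: r = (1/2)^2 = 1/4).
Summing one r·B term per recipient: 4·0.125·0.246 + 4·0.5·0.187 + 4·0.25·0.487 = 0.984.

0.984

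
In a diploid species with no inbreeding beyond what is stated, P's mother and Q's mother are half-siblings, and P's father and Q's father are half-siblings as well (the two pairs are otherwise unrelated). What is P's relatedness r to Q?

Independent pedigree routes through distinct common ancestors add.
P and Q are related in two ways: half first cousins through their mothers (r = 1/16) and half first cousins through their fathers (r = 1/16).
r = 1/16 + 1/16 = 1/8 = 0.125.

0.125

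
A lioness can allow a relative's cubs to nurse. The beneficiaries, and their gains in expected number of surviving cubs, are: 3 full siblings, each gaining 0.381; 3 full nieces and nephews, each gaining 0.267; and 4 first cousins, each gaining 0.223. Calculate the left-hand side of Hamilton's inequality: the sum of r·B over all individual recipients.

0.88325

r to a full sibling = 1/2 (full sibs share both parents — two paths of length 2: r = 2·(1/2)^2 = 1/2).
r to a full niece or nephew = 0.25 (full aunt/uncle↔niece/nephew: two paths of length 3 through the shared grandparent pair: r = 2·(1/2)^3 = 1/4).
r to a first cousin = 1/8 (first cousins share one grandparent pair — two paths of length 4: r = 2·(1/2)^4 = 1/8).
Summing one r·B term per recipient: 3·0.5·0.381 + 3·0.25·0.267 + 4·0.125·0.223 = 0.88325.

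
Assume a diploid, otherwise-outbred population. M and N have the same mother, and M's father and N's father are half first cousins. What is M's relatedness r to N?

0.265625

Wright's path rule: contributions from independent ancestry routes add.
M and N are related in two ways: half-sibs through their shared mother (r = 1/4) and half second cousins through their fathers (r = 1/64).
r = 1/4 + 1/64 = 17/64 = 0.265625.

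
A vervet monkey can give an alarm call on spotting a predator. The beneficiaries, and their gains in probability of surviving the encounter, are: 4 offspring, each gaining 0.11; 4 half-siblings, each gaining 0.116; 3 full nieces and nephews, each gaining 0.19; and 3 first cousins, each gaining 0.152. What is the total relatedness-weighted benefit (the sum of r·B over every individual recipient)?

0.5355

r to an offspring = 0.5 (one parent–offspring link: r = (1/2)^1 = 1/2).
r to a half-sibling = 1/4 (half-sibs share one parent — one path of length 2: r = (1/2)^2 = 1/4).
r to a full niece or nephew = 1/4 (full aunt/uncle↔niece/nephew: two paths of length 3 through the shared grandparent pair: r = 2·(1/2)^3 = 1/4).
r to a first cousin = 1/8 (first cousins share one grandparent pair — two paths of length 4: r = 2·(1/2)^4 = 1/8).
Summing one r·B term per recipient: 4·0.5·0.11 + 4·0.25·0.116 + 3·0.25·0.19 + 3·0.125·0.152 = 0.5355.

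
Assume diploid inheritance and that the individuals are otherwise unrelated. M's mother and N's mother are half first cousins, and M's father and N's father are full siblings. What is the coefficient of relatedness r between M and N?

0.140625

With two independent routes of shared ancestry, r is the sum of the two contributions.
M and N are related in two ways: half second cousins through their mothers (r = 1/64) and first cousins through their fathers (r = 1/8).
r = 1/64 + 1/8 = 9/64 = 0.140625.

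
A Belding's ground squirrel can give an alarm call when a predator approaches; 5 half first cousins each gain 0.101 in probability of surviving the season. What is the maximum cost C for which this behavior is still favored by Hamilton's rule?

r to a half first cousin = 0.0625 (half first cousins share one grandparent — one path of length 4: r = (1/2)^4 = 1/16).
Hamilton's rule: n·r·B > C, so the trait is favored while C < n·r·B = 5·0.0625·0.101 = 0.0315625.

0.0315625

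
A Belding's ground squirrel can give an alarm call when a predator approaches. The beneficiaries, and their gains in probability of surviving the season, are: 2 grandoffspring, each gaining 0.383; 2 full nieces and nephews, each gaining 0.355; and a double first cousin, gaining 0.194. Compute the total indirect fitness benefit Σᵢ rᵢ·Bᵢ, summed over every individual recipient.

0.4175

r to a grandoffspring = 0.25 (two parent–offspring links: r = (1/2)^2 = 1/4).
r to a full niece or nephew = 1/4 (full aunt/uncle↔niece/nephew: two paths of length 3 through the shared grandparent pair: r = 2·(1/2)^3 = 1/4).
r to a double first cousin = 0.25 (double first cousins share both grandparent pairs — four paths of length 4: r = 4·(1/2)^4 = 1/4).
Summing one r·B term per recipient: 2·0.25·0.383 + 2·0.25·0.355 + 1·0.25·0.194 = 0.4175.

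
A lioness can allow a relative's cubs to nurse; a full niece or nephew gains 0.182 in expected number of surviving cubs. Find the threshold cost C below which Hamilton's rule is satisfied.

r to a full niece or nephew = 1/4 (full aunt/uncle↔niece/nephew: two paths of length 3 through the shared grandparent pair: r = 2·(1/2)^3 = 1/4).
Hamilton's rule: n·r·B > C, so the trait is favored while C < n·r·B = 1·0.25·0.182 = 0.0455.

0.0455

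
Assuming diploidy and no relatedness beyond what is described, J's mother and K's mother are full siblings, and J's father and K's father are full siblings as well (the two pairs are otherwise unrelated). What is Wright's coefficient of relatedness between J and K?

Relatedness sums over independent paths through distinct common ancestors.
J and K are related in two ways: first cousins through their mothers (r = 1/8) and first cousins through their fathers (r = 1/8) — i.e. double first cousins.
r = 1/8 + 1/8 = 1/4 = 0.25.

0.25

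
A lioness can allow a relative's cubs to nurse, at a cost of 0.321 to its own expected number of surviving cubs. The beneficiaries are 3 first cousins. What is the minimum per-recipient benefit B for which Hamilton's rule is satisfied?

r to a first cousin = 0.125 (first cousins share one grandparent pair — two paths of length 4: r = 2·(1/2)^4 = 1/8).
Hamilton's rule with n recipients of equal r: n·r·B > C, so B > C/(n·r) = 0.321/(3·0.125) = 0.856.

0.856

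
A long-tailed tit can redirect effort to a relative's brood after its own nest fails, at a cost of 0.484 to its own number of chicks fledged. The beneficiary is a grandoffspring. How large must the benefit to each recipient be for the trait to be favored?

1.936

r to a grandoffspring = 0.25 (two parent–offspring links: r = (1/2)^2 = 1/4).
Hamilton's rule with n recipients of equal r: n·r·B > C, so B > C/(n·r) = 0.484/(1·0.25) = 1.936.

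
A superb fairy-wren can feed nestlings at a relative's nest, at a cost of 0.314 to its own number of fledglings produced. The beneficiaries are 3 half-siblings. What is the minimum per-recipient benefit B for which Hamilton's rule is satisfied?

0.4187

r to a half-sibling = 0.25 (half-sibs share one parent — one path of length 2: r = (1/2)^2 = 1/4).
Hamilton's rule with n recipients of equal r: n·r·B > C, so B > C/(n·r) = 0.314/(3·0.25) = 0.4187.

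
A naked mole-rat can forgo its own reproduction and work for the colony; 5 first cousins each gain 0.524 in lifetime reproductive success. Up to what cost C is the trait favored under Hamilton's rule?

0.3275

r to a first cousin = 1/8 (first cousins share one grandparent pair — two paths of length 4: r = 2·(1/2)^4 = 1/8).
Hamilton's rule: n·r·B > C, so the trait is favored while C < n·r·B = 5·0.125·0.524 = 0.3275.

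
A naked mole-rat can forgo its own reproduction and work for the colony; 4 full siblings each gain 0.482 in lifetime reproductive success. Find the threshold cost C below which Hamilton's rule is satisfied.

0.964

r to a full sibling = 0.5 (full sibs share both parents — two paths of length 2: r = 2·(1/2)^2 = 1/2).
Hamilton's rule: n·r·B > C, so the trait is favored while C < n·r·B = 4·0.5·0.482 = 0.964.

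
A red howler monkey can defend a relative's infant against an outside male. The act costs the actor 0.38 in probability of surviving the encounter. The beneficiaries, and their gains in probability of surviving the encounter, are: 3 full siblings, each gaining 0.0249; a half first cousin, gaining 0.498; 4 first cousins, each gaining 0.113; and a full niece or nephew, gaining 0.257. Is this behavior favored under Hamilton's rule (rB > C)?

No

Hamilton's rule: the trait is favored when the sum of r·B over every recipient exceeds the actor's cost C.
r to a full sibling = 0.5 (full sibs share both parents — two paths of length 2: r = 2·(1/2)^2 = 1/2).
r to a half first cousin = 1/16 (half first cousins share one grandparent — one path of length 4: r = (1/2)^4 = 1/16).
r to a first cousin = 1/8 (first cousins share one grandparent pair — two paths of length 4: r = 2·(1/2)^4 = 1/8).
r to a full niece or nephew = 0.25 (full aunt/uncle↔niece/nephew: two paths of length 3 through the shared grandparent pair: r = 2·(1/2)^3 = 1/4).
Summing one r·B term per recipient: 3·0.5·0.0249 + 1·0.0625·0.498 + 4·0.125·0.113 + 1·0.25·0.257 = 0.189225.
0.189225 < 0.38: the indirect benefit is less than the cost.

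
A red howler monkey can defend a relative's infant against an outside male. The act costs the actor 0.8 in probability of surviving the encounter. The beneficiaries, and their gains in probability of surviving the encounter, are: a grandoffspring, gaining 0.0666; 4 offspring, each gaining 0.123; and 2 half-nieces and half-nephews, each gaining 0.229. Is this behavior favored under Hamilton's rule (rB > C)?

Hamilton's rule: the trait is favored when the sum of r·B over every recipient exceeds the actor's cost C.
r to a grandoffspring = 0.25 (two parent–offspring links: r = (1/2)^2 = 1/4).
r to an offspring = 1/2 (one parent–offspring link: r = (1/2)^1 = 1/2).
r to a half-niece or half-nephew = 1/8 (half-aunt/uncle↔niece/nephew: one path of length 3: r = (1/2)^3 = 1/8).
Summing one r·B term per recipient: 1·0.25·0.0666 + 4·0.5·0.123 + 2·0.125·0.229 = 0.3199.
0.3199 < 0.8: the indirect benefit is less than the cost.

No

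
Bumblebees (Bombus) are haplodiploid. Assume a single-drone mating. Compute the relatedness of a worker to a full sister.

Haplodiploid full sisters inherit their father's entire haploid genome identically (contributing 1/2) and on average half of their mother's contribution (1/2 · 1/2 = 1/4); r = 1/2 + 1/4 = 3/4.

0.75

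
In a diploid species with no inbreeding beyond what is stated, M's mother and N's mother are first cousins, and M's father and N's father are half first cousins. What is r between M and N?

0.046875

Relatedness sums over independent paths through distinct common ancestors.
M and N are related in two ways: second cousins through their mothers (r = 1/32) and half second cousins through their fathers (r = 1/64).
r = 1/32 + 1/64 = 3/64 = 0.046875.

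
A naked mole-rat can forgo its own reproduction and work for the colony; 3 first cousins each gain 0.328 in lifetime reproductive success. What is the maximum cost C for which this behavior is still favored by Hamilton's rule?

0.123

r to a first cousin = 1/8 (first cousins share one grandparent pair — two paths of length 4: r = 2·(1/2)^4 = 1/8).
Hamilton's rule: n·r·B > C, so the trait is favored while C < n·r·B = 3·0.125·0.328 = 0.123.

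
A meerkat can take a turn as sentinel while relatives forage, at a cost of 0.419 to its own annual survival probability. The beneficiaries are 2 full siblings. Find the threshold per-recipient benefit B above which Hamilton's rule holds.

r to a full sibling = 1/2 (full sibs share both parents — two paths of length 2: r = 2·(1/2)^2 = 1/2).
Hamilton's rule with n recipients of equal r: n·r·B > C, so B > C/(n·r) = 0.419/(2·0.5) = 0.419.

0.419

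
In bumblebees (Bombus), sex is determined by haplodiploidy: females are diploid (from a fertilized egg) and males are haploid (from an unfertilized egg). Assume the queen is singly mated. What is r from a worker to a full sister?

Haplodiploid full sisters inherit their father's entire haploid genome identically (contributing 1/2) and on average half of their mother's contribution (1/2 · 1/2 = 1/4); r = 1/2 + 1/4 = 3/4.

0.75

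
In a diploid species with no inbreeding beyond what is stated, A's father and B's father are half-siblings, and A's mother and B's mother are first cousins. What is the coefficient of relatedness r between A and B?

0.09375

Independent pedigree routes through distinct common ancestors add.
A and B are related in two ways: half first cousins through their fathers (r = 1/16) and second cousins through their mothers (r = 1/32).
r = 1/16 + 1/32 = 3/32 = 0.09375.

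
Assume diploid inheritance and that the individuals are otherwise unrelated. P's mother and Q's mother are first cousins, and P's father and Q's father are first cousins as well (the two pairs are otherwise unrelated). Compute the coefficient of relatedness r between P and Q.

Wright's path rule: contributions from independent ancestry routes add.
P and Q are related in two ways: second cousins through their mothers (r = 1/32) and second cousins through their fathers (r = 1/32).
r = 1/32 + 1/32 = 1/16 = 0.0625.

0.0625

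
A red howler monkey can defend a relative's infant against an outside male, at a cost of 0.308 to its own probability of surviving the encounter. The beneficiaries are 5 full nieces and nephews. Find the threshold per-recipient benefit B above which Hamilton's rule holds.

r to a full niece or nephew = 0.25 (full aunt/uncle↔niece/nephew: two paths of length 3 through the shared grandparent pair: r = 2·(1/2)^3 = 1/4).
Hamilton's rule with n recipients of equal r: n·r·B > C, so B > C/(n·r) = 0.308/(5·0.25) = 0.2464.

0.2464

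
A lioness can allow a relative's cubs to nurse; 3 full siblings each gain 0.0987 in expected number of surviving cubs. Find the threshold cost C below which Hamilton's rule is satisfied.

r to a full sibling = 1/2 (full sibs share both parents — two paths of length 2: r = 2·(1/2)^2 = 1/2).
Hamilton's rule: n·r·B > C, so the trait is favored while C < n·r·B = 3·0.5·0.0987 = 0.14805.

0.14805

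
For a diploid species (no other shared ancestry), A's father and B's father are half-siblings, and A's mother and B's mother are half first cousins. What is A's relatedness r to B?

With two independent routes of shared ancestry, r is the sum of the two contributions.
A and B are related in two ways: half first cousins through their fathers (r = 1/16) and half second cousins through their mothers (r = 1/64).
r = 1/16 + 1/64 = 0.078125.

0.078125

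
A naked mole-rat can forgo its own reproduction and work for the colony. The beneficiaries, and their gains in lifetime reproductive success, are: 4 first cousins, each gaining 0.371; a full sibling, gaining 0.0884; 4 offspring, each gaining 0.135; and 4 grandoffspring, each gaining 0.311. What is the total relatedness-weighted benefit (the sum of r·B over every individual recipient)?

0.8107

r to a first cousin = 0.125 (first cousins share one grandparent pair — two paths of length 4: r = 2·(1/2)^4 = 1/8).
r to a full sibling = 1/2 (full sibs share both parents — two paths of length 2: r = 2·(1/2)^2 = 1/2).
r to an offspring = 1/2 (one parent–offspring link: r = (1/2)^1 = 1/2).
r to a grandoffspring = 1/4 (two parent–offspring links: r = (1/2)^2 = 1/4).
Summing one r·B term per recipient: 4·0.125·0.371 + 1·0.5·0.0884 + 4·0.5·0.135 + 4·0.25·0.311 = 0.8107.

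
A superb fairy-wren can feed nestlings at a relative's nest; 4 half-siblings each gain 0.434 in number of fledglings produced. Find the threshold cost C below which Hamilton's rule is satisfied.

0.434

r to a half-sibling = 0.25 (half-sibs share one parent — one path of length 2: r = (1/2)^2 = 1/4).
Hamilton's rule: n·r·B > C, so the trait is favored while C < n·r·B = 4·0.25·0.434 = 0.434.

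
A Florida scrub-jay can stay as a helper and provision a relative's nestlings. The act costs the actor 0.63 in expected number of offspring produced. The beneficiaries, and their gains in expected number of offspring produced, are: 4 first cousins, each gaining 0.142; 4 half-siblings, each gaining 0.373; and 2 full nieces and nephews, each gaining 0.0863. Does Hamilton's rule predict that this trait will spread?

No

Hamilton's rule: the trait is favored when the sum of r·B over every recipient exceeds the actor's cost C.
r to a first cousin = 1/8 (first cousins share one grandparent pair — two paths of length 4: r = 2·(1/2)^4 = 1/8).
r to a half-sibling = 0.25 (half-sibs share one parent — one path of length 2: r = (1/2)^2 = 1/4).
r to a full niece or nephew = 1/4 (full aunt/uncle↔niece/nephew: two paths of length 3 through the shared grandparent pair: r = 2·(1/2)^3 = 1/4).
Summing one r·B term per recipient: 4·0.125·0.142 + 4·0.25·0.373 + 2·0.25·0.0863 = 0.48715.
0.48715 < 0.63: the indirect benefit is less than the cost.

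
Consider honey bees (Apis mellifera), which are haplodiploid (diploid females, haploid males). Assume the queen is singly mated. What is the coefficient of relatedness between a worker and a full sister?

0.75

Haplodiploid full sisters inherit their father's entire haploid genome identically (contributing 1/2) and on average half of their mother's contribution (1/2 · 1/2 = 1/4); r = 1/2 + 1/4 = 3/4.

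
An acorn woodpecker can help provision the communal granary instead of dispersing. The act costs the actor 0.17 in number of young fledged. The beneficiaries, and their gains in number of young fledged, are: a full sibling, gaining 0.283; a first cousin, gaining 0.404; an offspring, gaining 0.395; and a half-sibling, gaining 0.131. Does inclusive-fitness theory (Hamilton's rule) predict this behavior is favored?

Hamilton's rule: the trait is favored when the sum of r·B over every recipient exceeds the actor's cost C.
r to a full sibling = 1/2 (full sibs share both parents — two paths of length 2: r = 2·(1/2)^2 = 1/2).
r to a first cousin = 0.125 (first cousins share one grandparent pair — two paths of length 4: r = 2·(1/2)^4 = 1/8).
r to an offspring = 0.5 (one parent–offspring link: r = (1/2)^1 = 1/2).
r to a half-sibling = 1/4 (half-sibs share one parent — one path of length 2: r = (1/2)^2 = 1/4).
Summing one r·B term per recipient: 1·0.5·0.283 + 1·0.125·0.404 + 1·0.5·0.395 + 1·0.25·0.131 = 0.42225.
0.42225 > 0.17: the indirect benefit exceeds the cost.

Yes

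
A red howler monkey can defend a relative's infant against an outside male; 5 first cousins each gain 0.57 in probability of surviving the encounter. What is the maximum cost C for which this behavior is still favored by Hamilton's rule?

r to a first cousin = 0.125 (first cousins share one grandparent pair — two paths of length 4: r = 2·(1/2)^4 = 1/8).
Hamilton's rule: n·r·B > C, so the trait is favored while C < n·r·B = 5·0.125·0.57 = 0.35625.

0.35625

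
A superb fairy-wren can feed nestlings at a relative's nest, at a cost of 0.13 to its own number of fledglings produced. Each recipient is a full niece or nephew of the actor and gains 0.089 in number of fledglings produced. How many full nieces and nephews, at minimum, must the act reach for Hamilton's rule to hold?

6

r to a full niece or nephew = 1/4 (full aunt/uncle↔niece/nephew: two paths of length 3 through the shared grandparent pair: r = 2·(1/2)^3 = 1/4).
Hamilton's rule: n·r·B > C  ⇒  n > C/(r·B) = 0.13/(0.25·0.089) = 5.843.
The smallest integer exceeding 5.843 is 6.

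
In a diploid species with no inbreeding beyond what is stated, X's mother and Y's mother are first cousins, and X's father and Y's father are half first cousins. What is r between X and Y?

Relatedness sums over independent paths through distinct common ancestors.
X and Y are related in two ways: second cousins through their mothers (r = 1/32) and half second cousins through their fathers (r = 1/64).
r = 1/32 + 1/64 = 0.046875.

0.046875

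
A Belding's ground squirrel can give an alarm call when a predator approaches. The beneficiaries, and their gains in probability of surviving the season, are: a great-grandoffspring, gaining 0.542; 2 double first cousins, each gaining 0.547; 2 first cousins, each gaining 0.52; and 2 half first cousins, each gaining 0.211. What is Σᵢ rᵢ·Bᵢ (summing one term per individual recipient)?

0.497625

r to a great-grandoffspring = 0.125 (three parent–offspring links: r = (1/2)^3 = 1/8).
r to a double first cousin = 0.25 (double first cousins share both grandparent pairs — four paths of length 4: r = 4·(1/2)^4 = 1/4).
r to a first cousin = 1/8 (first cousins share one grandparent pair — two paths of length 4: r = 2·(1/2)^4 = 1/8).
r to a half first cousin = 1/16 (half first cousins share one grandparent — one path of length 4: r = (1/2)^4 = 1/16).
Summing one r·B term per recipient: 1·0.125·0.542 + 2·0.25·0.547 + 2·0.125·0.52 + 2·0.0625·0.211 = 0.497625.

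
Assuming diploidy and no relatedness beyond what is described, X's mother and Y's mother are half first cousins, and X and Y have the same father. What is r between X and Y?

0.265625

Relatedness sums over independent paths through distinct common ancestors.
X and Y are related in two ways: half second cousins through their mothers (r = 1/64) and half-sibs through their shared father (r = 1/4).
r = 1/64 + 1/4 = 17/64 = 0.265625.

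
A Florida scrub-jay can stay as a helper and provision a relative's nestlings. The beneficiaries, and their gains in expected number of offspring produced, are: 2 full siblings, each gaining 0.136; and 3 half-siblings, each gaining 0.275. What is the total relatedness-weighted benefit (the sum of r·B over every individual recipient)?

r to a full sibling = 0.5 (full sibs share both parents — two paths of length 2: r = 2·(1/2)^2 = 1/2).
r to a half-sibling = 0.25 (half-sibs share one parent — one path of length 2: r = (1/2)^2 = 1/4).
Summing one r·B term per recipient: 2·0.5·0.136 + 3·0.25·0.275 = 0.34225.

0.34225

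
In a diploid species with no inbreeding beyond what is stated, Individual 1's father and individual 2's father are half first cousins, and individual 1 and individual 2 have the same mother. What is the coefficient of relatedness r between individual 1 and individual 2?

With two independent routes of shared ancestry, r is the sum of the two contributions.
Individual 1 and individual 2 are related in two ways: half second cousins through their fathers (r = 1/64) and half-sibs through their shared mother (r = 1/4).
r = 1/64 + 1/4 = 17/64 = 0.265625.

0.265625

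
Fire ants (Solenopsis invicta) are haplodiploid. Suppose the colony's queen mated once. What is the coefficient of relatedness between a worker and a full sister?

0.75

Haplodiploid full sisters inherit their father's entire haploid genome identically (contributing 1/2) and on average half of their mother's contribution (1/2 · 1/2 = 1/4); r = 1/2 + 1/4 = 3/4.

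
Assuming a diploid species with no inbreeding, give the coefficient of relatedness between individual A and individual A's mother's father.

Each parent–offspring link contributes a factor of 1/2, and independent paths through distinct common ancestors add.
Two parent–offspring links: r = (1/2)^2 = 1/4.

0.25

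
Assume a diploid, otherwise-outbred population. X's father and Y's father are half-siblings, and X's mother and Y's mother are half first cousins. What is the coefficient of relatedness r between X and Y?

0.078125

Independent pedigree routes through distinct common ancestors add.
X and Y are related in two ways: half first cousins through their fathers (r = 1/16) and half second cousins through their mothers (r = 1/64).
r = 1/16 + 1/64 = 5/64 = 0.078125.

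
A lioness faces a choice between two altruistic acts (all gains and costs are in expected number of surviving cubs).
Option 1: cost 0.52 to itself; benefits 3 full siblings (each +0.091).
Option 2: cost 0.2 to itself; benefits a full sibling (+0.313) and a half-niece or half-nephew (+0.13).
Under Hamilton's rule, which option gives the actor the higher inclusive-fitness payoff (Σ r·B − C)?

Option 1: r to a full sibling = 0.5.
Option 1: Σ r·B − C = (3·0.5·0.091) − 0.52 = -0.3835.
Option 2: r to a full sibling = 0.5.
Option 2: r to a half-niece or half-nephew = 0.125.
Option 2: Σ r·B − C = (1·0.5·0.313 + 1·0.125·0.13) − 0.2 = -0.02725.
Option 2 has the higher net inclusive-fitness payoff.

Option 2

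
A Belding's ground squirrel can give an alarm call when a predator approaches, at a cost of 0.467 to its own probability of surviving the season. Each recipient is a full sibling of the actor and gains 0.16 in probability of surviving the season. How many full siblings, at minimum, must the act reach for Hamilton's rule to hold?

r to a full sibling = 0.5 (full sibs share both parents — two paths of length 2: r = 2·(1/2)^2 = 1/2).
Hamilton's rule: n·r·B > C  ⇒  n > C/(r·B) = 0.467/(0.5·0.16) = 5.838.
The smallest integer exceeding 5.838 is 6.

6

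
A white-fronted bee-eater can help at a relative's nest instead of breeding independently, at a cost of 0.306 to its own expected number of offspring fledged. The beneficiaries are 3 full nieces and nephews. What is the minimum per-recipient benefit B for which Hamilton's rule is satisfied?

r to a full niece or nephew = 1/4 (full aunt/uncle↔niece/nephew: two paths of length 3 through the shared grandparent pair: r = 2·(1/2)^3 = 1/4).
Hamilton's rule with n recipients of equal r: n·r·B > C, so B > C/(n·r) = 0.306/(3·0.25) = 0.408.

0.408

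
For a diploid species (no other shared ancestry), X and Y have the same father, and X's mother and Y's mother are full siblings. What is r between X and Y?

0.375

Wright's path rule: contributions from independent ancestry routes add.
X and Y are related in two ways: half-sibs through their shared father (r = 1/4) and first cousins through their mothers (r = 1/8).
r = 1/4 + 1/8 = 3/8 = 0.375.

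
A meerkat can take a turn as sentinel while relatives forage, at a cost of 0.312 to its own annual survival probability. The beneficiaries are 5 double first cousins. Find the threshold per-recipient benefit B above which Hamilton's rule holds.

0.2496

r to a double first cousin = 1/4 (double first cousins share both grandparent pairs — four paths of length 4: r = 4·(1/2)^4 = 1/4).
Hamilton's rule with n recipients of equal r: n·r·B > C, so B > C/(n·r) = 0.312/(5·0.25) = 0.2496.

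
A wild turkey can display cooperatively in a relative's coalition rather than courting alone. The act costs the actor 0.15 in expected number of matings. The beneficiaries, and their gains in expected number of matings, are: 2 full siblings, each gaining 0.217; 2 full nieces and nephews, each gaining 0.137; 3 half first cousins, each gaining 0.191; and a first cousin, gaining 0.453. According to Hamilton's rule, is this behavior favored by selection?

Yes

Hamilton's rule: the trait is favored when the sum of r·B over every recipient exceeds the actor's cost C.
r to a full sibling = 0.5 (full sibs share both parents — two paths of length 2: r = 2·(1/2)^2 = 1/2).
r to a full niece or nephew = 0.25 (full aunt/uncle↔niece/nephew: two paths of length 3 through the shared grandparent pair: r = 2·(1/2)^3 = 1/4).
r to a half first cousin = 0.0625 (half first cousins share one grandparent — one path of length 4: r = (1/2)^4 = 1/16).
r to a first cousin = 0.125 (first cousins share one grandparent pair — two paths of length 4: r = 2·(1/2)^4 = 1/8).
Summing one r·B term per recipient: 2·0.5·0.217 + 2·0.25·0.137 + 3·0.0625·0.191 + 1·0.125·0.453 = 0.3779375.
0.3779375 > 0.15: the indirect benefit exceeds the cost.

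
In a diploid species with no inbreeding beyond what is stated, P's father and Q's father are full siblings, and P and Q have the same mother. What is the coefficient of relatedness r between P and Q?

0.375

With two independent routes of shared ancestry, r is the sum of the two contributions.
P and Q are related in two ways: first cousins through their fathers (r = 1/8) and half-sibs through their shared mother (r = 1/4).
r = 1/8 + 1/4 = 3/8 = 0.375.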